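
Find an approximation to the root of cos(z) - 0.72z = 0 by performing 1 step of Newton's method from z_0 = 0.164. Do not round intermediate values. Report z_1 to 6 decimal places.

f'(z) = -sin(z) - 0.72
z_0 = 0.164000: f = 0.868502, f' = -0.883266 → z_1 = 0.164000 - (0.868502)/(-0.883266) = 1.147285

1.147285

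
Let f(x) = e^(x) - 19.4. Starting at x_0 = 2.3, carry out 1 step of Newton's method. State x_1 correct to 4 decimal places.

3.2450

f'(x) = e^(x)
x_0 = 2.300000: f = -9.425818, f' = 9.974182 → x_1 = 2.300000 - (-9.425818)/(9.974182) = 3.245022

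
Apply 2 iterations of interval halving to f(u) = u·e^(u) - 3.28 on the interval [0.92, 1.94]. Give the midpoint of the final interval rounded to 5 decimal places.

f(0.920000) = -0.971453, f(1.940000) = 10.219977 (opposite signs)
step 1: m = 1.430000, f(m) = 2.695540 > 0 → root in [0.920000, 1.430000]
step 2: m = 1.175000, f(m) = 0.524818 > 0 → root in [0.920000, 1.175000]
Midpoint of [0.920000, 1.175000] = 1.047500

1.04750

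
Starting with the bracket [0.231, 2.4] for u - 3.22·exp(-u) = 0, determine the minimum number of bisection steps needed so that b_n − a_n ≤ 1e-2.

Initial width b − a = 2.4 − 0.231 = 2.169000.
After n steps the width is (b−a)/2^n; need (b−a)/2^n ≤ 1e-2.
So n ≥ log₂(2.169000/1e-2) = log₂(216.9000) ≈ 7.7609.
Hence n = 8.

8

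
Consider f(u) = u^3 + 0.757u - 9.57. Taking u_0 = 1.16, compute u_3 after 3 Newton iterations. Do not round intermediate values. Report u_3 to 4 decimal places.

f'(u) = 3u^2 + 0.757
u_0 = 1.160000: f = -7.130984, f' = 4.793800 → u_1 = 1.160000 - (-7.130984)/(4.793800) = 2.647543
u_1 = 2.647543: f = 10.992102, f' = 21.785453 → u_2 = 2.647543 - (10.992102)/(21.785453) = 2.142982
u_2 = 2.142982: f = 1.893601, f' = 14.534110 → u_3 = 2.142982 - (1.893601)/(14.534110) = 2.012695

2.0127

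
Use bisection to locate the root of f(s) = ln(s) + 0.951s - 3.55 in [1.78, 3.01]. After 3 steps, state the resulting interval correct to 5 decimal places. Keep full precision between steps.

[2.54875, 2.70250]

f(1.780000) = -1.280607, f(3.010000) = 0.414450 (opposite signs)
step 1: m = 2.395000, f(m) = -0.398972 < 0 → root in [2.395000, 3.010000]
step 2: m = 2.702500, f(m) = 0.014255 > 0 → root in [2.395000, 2.702500]
step 3: m = 2.548750, f(m) = -0.190536 < 0 → root in [2.548750, 2.702500]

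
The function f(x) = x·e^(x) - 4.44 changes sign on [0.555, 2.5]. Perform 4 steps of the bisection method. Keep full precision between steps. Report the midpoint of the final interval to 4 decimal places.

f(0.555000) = -3.473223, f(2.500000) = 26.016235 (opposite signs)
step 1: m = 1.527500, f(m) = 2.596651 > 0 → root in [0.555000, 1.527500]
step 2: m = 1.041250, f(m) = -1.490393 < 0 → root in [1.041250, 1.527500]
step 3: m = 1.284375, f(m) = 0.199688 > 0 → root in [1.041250, 1.284375]
step 4: m = 1.162813, f(m) = -0.720259 < 0 → root in [1.162813, 1.284375]
Midpoint of [1.162813, 1.284375] = 1.223594

1.2236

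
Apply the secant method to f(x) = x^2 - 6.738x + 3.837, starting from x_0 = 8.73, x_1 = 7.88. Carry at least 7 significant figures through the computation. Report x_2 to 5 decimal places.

6.57976

f(x_0) = 21.227160, f(x_1) = 12.835960
x_2 = 7.880000 - (12.835960)·(7.880000 - 8.730000)/(12.835960 - (21.227160)) = 6.579761; f(x_2) = 2.795825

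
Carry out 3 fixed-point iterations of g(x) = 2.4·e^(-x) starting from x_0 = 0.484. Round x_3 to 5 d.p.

1.38913

x_1 = g(0.484000) = 1.479152
x_2 = g(1.479152) = 0.546794
x_3 = g(0.546794) = 1.389126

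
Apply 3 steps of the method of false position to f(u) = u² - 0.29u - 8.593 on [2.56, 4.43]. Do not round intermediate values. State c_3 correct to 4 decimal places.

f(2.560000) = -2.781800, f(4.430000) = 9.747200
step 1: c = 2.975194, f(c) = -0.604027 < 0 → new bracket [2.975194, 4.430000]
step 2: c = 3.060087, f(c) = -0.116295 < 0 → new bracket [3.060087, 4.430000]
step 3: c = 3.076238, f(c) = -0.021866 < 0 → new bracket [3.076238, 4.430000]

3.0762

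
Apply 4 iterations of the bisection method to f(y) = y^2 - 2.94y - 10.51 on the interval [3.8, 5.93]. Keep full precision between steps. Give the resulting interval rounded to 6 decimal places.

f(3.800000) = -7.242000, f(5.930000) = 7.220700 (opposite signs)
step 1: m = 4.865000, f(m) = -1.144875 < 0 → root in [4.865000, 5.930000]
step 2: m = 5.397500, f(m) = 2.754356 > 0 → root in [4.865000, 5.397500]
step 3: m = 5.131250, f(m) = 0.733852 > 0 → root in [4.865000, 5.131250]
step 4: m = 4.998125, f(m) = -0.223234 < 0 → root in [4.998125, 5.131250]

[4.998125, 5.131250]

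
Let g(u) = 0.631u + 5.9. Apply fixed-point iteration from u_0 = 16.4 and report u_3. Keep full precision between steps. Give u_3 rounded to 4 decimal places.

u_1 = g(16.400000) = 16.248400
u_2 = g(16.248400) = 16.152740
u_3 = g(16.152740) = 16.092379

16.0924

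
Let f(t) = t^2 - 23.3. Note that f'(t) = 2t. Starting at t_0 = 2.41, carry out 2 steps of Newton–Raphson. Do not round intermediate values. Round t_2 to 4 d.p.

4.9486

t_0 = 2.410000: f = -17.491900, f' = 4.820000 → t_1 = 2.410000 - (-17.491900)/(4.820000) = 6.039025
t_1 = 6.039025: f = 13.169822, f' = 12.078050 → t_2 = 6.039025 - (13.169822)/(12.078050) = 4.948632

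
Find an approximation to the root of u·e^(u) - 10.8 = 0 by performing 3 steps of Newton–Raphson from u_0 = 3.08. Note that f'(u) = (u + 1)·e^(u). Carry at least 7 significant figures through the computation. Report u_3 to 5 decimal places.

Newton update: u ← u − f(u)/f'(u).
u_0 = 3.080000: f = 56.215879, f' = 88.774282 → u_1 = 3.080000 - (56.215879)/(88.774282) = 2.446755
u_1 = 2.446755: f = 17.461982, f' = 39.812784 → u_2 = 2.446755 - (17.461982)/(39.812784) = 2.008153
u_2 = 2.008153: f = 4.159816, f' = 22.409358 → u_3 = 2.008153 - (4.159816)/(22.409358) = 1.822524

1.82252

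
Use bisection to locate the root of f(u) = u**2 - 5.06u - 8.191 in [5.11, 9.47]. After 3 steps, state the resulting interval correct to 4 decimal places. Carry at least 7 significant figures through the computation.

f(5.110000) = -7.935500, f(9.470000) = 33.571700 (opposite signs)
step 1: m = 7.290000, f(m) = 8.065700 > 0 → root in [5.110000, 7.290000]
step 2: m = 6.200000, f(m) = -1.123000 < 0 → root in [6.200000, 7.290000]
step 3: m = 6.745000, f(m) = 3.174325 > 0 → root in [6.200000, 6.745000]

[6.2000, 6.7450]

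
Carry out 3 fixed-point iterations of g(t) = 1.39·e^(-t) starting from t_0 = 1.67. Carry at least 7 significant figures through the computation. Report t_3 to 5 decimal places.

t_1 = g(1.670000) = 0.261663
t_2 = g(0.261663) = 1.069980
t_3 = g(1.069980) = 0.476791

0.47679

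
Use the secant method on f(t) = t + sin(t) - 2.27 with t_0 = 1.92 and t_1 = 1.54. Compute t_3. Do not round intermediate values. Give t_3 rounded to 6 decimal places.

f(t_0) = 0.589645, f(t_1) = 0.269526
t_2 = 1.540000 - (0.269526)·(1.540000 - 1.920000)/(0.269526 - (0.589645)) = 1.220058; f(t_2) = -0.110823
t_3 = 1.220058 - (-0.110823)·(1.220058 - 1.540000)/(-0.110823 - (0.269526)) = 1.313280; f(t_3) = 0.010305

1.313280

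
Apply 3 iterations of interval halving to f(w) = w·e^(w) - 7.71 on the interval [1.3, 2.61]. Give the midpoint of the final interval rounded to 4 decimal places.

1.5456

f(1.300000) = -2.939914, f(2.610000) = 27.783523 (opposite signs)
step 1: m = 1.955000, f(m) = 6.099962 > 0 → root in [1.300000, 1.955000]
step 2: m = 1.627500, f(m) = 0.575816 > 0 → root in [1.300000, 1.627500]
step 3: m = 1.463750, f(m) = -1.383472 < 0 → root in [1.463750, 1.627500]
Midpoint of [1.463750, 1.627500] = 1.545625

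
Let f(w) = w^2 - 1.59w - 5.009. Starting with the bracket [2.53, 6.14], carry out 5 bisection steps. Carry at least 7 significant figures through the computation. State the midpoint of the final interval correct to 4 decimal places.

3.1505

f(2.530000) = -2.630800, f(6.140000) = 22.928000 (opposite signs)
step 1: m = 4.335000, f(m) = 6.890575 > 0 → root in [2.530000, 4.335000]
step 2: m = 3.432500, f(m) = 1.315381 > 0 → root in [2.530000, 3.432500]
step 3: m = 2.981250, f(m) = -0.861336 < 0 → root in [2.981250, 3.432500]
step 4: m = 3.206875, f(m) = 0.176116 > 0 → root in [2.981250, 3.206875]
step 5: m = 3.094063, f(m) = -0.355337 < 0 → root in [3.094063, 3.206875]
Midpoint of [3.094063, 3.206875] = 3.150469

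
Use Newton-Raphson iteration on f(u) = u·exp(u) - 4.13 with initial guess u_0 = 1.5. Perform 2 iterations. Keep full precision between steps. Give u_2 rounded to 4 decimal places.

f'(u) = (u + 1)·exp(u)
u_0 = 1.500000: f = 2.592534, f' = 11.204223 → u_1 = 1.500000 - (2.592534)/(11.204223) = 1.268611
u_1 = 1.268611: f = 0.381067, f' = 8.066977 → u_2 = 1.268611 - (0.381067)/(8.066977) = 1.221373

1.2214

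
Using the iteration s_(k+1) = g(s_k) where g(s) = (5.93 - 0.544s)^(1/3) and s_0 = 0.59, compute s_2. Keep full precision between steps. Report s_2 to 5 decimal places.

s_1 = g(0.590000) = 1.776763
s_2 = g(1.776763) = 1.705798

1.70580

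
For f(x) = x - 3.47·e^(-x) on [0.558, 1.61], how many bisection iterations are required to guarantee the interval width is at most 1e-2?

7

Initial width b − a = 1.61 − 0.558 = 1.052000.
After n steps the width is (b−a)/2^n; need (b−a)/2^n ≤ 1e-2.
So n ≥ log₂(1.052000/1e-2) = log₂(105.2000) ≈ 6.7170.
Hence n = 7.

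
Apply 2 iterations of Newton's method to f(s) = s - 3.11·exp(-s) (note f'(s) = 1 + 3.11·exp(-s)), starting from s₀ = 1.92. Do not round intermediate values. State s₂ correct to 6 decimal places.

s_0 = 1.920000: f = 1.464052, f' = 1.455948 → s_1 = 1.920000 - (1.464052)/(1.455948) = 0.914433
s_1 = 0.914433: f = -0.331879, f' = 2.246313 → s_2 = 0.914433 - (-0.331879)/(2.246313) = 1.062177

1.062177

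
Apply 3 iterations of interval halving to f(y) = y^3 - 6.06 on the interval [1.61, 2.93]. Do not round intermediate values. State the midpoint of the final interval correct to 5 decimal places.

1.85750

f(1.610000) = -1.886719, f(2.930000) = 19.093757 (opposite signs)
step 1: m = 2.270000, f(m) = 5.637083 > 0 → root in [1.610000, 2.270000]
step 2: m = 1.940000, f(m) = 1.241384 > 0 → root in [1.610000, 1.940000]
step 3: m = 1.775000, f(m) = -0.467641 < 0 → root in [1.775000, 1.940000]
Midpoint of [1.775000, 1.940000] = 1.857500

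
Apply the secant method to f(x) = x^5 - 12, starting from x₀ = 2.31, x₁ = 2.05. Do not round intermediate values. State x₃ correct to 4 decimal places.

1.7128

f(x_0) = 53.774855, f(x_1) = 24.205063
x_2 = 2.050000 - (24.205063)·(2.050000 - 2.310000)/(24.205063 - (53.774855)) = 1.837171; f(x_2) = 8.928959
x_3 = 1.837171 - (8.928959)·(1.837171 - 2.050000)/(8.928959 - (24.205063)) = 1.712771; f(x_3) = 2.739967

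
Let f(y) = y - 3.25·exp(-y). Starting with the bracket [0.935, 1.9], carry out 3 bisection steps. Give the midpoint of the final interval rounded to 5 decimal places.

f(0.935000) = -0.340904, f(1.900000) = 1.413902 (opposite signs)
step 1: m = 1.417500, f(m) = 0.629963 > 0 → root in [0.935000, 1.417500]
step 2: m = 1.176250, f(m) = 0.173842 > 0 → root in [0.935000, 1.176250]
step 3: m = 1.055625, f(m) = -0.075293 < 0 → root in [1.055625, 1.176250]
Midpoint of [1.055625, 1.176250] = 1.115938

1.11594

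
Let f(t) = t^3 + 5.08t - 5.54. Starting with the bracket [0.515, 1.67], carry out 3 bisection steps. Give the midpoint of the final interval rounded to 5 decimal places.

0.87594

f(0.515000) = -2.787209, f(1.670000) = 7.601063 (opposite signs)
step 1: m = 1.092500, f(m) = 1.313860 > 0 → root in [0.515000, 1.092500]
step 2: m = 0.803750, f(m) = -0.937716 < 0 → root in [0.803750, 1.092500]
step 3: m = 0.948125, f(m) = 0.128783 > 0 → root in [0.803750, 0.948125]
Midpoint of [0.803750, 0.948125] = 0.875938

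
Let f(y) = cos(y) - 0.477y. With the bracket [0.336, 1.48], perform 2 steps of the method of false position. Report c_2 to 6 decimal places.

f(0.336000) = 0.783809, f(1.480000) = -0.615288
step 1: c = 0.976897, f(c) = 0.093617 > 0 → new bracket [0.976897, 1.480000]
step 2: c = 1.043336, f(c) = 0.005669 > 0 → new bracket [1.043336, 1.480000]

1.043336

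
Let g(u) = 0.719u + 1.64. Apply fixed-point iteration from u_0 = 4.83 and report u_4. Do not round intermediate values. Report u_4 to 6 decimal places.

5.567367

u_1 = g(4.830000) = 5.112770
u_2 = g(5.112770) = 5.316082
u_3 = g(5.316082) = 5.462263
u_4 = g(5.462263) = 5.567367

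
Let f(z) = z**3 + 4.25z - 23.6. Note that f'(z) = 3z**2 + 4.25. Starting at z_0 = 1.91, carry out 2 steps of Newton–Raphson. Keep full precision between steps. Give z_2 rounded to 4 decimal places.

z_0 = 1.910000: f = -8.514629, f' = 15.194300 → z_1 = 1.910000 - (-8.514629)/(15.194300) = 2.470383
z_1 = 2.470383: f = 1.975364, f' = 22.558378 → z_2 = 2.470383 - (1.975364)/(22.558378) = 2.382816

2.3828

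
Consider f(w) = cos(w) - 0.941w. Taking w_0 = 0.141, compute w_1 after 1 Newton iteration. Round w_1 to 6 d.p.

f'(w) = -sin(w) - 0.941
w_0 = 0.141000: f = 0.857395, f' = -1.081533 → w_1 = 0.141000 - (0.857395)/(-1.081533) = 0.933759

0.933759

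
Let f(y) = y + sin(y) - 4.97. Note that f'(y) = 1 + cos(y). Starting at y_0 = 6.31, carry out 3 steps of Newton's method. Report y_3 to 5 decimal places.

5.60071

y_0 = 6.310000: f = 1.366811, f' = 1.999641 → y_1 = 6.310000 - (1.366811)/(1.999641) = 5.626471
y_1 = 5.626471: f = 0.045954, f' = 1.792003 → y_2 = 5.626471 - (0.045954)/(1.792003) = 5.600828
y_2 = 5.600828: f = 0.000203, f' = 1.776088 → y_3 = 5.600828 - (0.000203)/(1.776088) = 5.600713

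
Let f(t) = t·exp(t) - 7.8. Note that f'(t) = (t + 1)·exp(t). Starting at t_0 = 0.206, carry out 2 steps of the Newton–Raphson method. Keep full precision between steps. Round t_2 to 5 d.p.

Newton update: t ← t − f(t)/f'(t).
t_0 = 0.206000: f = -7.546877, f' = 1.481876 → t_1 = 0.206000 - (-7.546877)/(1.481876) = 5.298784
t_1 = 5.298784: f = 1052.451947, f' = 1260.345376 → t_2 = 5.298784 - (1052.451947)/(1260.345376) = 4.463734

4.46373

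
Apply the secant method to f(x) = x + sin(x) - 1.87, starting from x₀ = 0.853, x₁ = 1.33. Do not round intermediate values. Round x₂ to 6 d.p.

f(x_0) = -0.263743, f(x_1) = 0.431148
x_2 = 1.330000 - (0.431148)·(1.330000 - 0.853000)/(0.431148 - (-0.263743)) = 1.034043; f(x_2) = 0.023417

1.034043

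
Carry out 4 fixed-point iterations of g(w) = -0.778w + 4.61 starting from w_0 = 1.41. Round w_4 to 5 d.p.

2.15946

w_1 = g(1.410000) = 3.513020
w_2 = g(3.513020) = 1.876870
w_3 = g(1.876870) = 3.149795
w_4 = g(3.149795) = 2.159460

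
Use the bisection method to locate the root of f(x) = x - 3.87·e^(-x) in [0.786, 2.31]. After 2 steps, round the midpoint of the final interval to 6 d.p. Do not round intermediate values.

1.357500

f(0.786000) = -0.977419, f(2.310000) = 1.925859 (opposite signs)
step 1: m = 1.548000, f(m) = 0.724956 > 0 → root in [0.786000, 1.548000]
step 2: m = 1.167000, f(m) = -0.037729 < 0 → root in [1.167000, 1.548000]
Midpoint of [1.167000, 1.548000] = 1.357500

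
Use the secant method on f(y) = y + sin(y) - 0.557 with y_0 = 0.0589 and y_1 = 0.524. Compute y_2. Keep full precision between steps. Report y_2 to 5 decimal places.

0.28424

f(y_0) = -0.439234, f(y_1) = 0.467347
y_2 = 0.524000 - (0.467347)·(0.524000 - 0.058900)/(0.467347 - (-0.439234)) = 0.284239; f(y_2) = 0.007665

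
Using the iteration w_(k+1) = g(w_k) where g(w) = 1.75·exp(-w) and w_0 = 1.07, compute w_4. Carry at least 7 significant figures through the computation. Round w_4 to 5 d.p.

w_1 = g(1.070000) = 0.600265
w_2 = g(0.600265) = 0.960166
w_3 = g(0.960166) = 0.669951
w_4 = g(0.669951) = 0.895534

0.89553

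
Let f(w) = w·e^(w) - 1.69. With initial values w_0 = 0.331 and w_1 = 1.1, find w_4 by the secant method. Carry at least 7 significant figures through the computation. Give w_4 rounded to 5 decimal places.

Secant update: w_(k+1) = w_k − f(w_k)·(w_k − w_(k-1))/(f(w_k) − f(w_(k-1))).
f(w_0) = -1.229129, f(w_1) = 1.614583
w_2 = 1.100000 - (1.614583)·(1.100000 - 0.331000)/(1.614583 - (-1.229129)) = 0.663383; f(w_2) = -0.402144
w_3 = 0.663383 - (-0.402144)·(0.663383 - 1.100000)/(-0.402144 - (1.614583)) = 0.750446; f(w_3) = -0.100597
w_4 = 0.750446 - (-0.100597)·(0.750446 - 0.663383)/(-0.100597 - (-0.402144)) = 0.779491; f(w_4) = 0.009572

0.77949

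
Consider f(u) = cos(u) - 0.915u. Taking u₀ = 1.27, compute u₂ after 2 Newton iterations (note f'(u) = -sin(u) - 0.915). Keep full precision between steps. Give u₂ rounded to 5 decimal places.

0.77845

Newton update: u ← u − f(u)/f'(u).
u_0 = 1.270000: f = -0.865769, f' = -1.870101 → u_1 = 1.270000 - (-0.865769)/(-1.870101) = 0.807047
u_1 = 0.807047: f = -0.046813, f' = -1.637248 → u_2 = 0.807047 - (-0.046813)/(-1.637248) = 0.778454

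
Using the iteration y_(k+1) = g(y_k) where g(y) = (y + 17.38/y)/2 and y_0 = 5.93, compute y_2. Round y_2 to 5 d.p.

4.17665

y_1 = g(5.930000) = 4.430430
y_2 = g(4.430430) = 4.176650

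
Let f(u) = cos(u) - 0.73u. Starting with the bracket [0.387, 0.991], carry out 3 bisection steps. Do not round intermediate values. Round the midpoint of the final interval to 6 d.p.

0.877750

f(0.387000) = 0.643535, f(0.991000) = -0.175576 (opposite signs)
step 1: m = 0.689000, f(m) = 0.268912 > 0 → root in [0.689000, 0.991000]
step 2: m = 0.840000, f(m) = 0.054263 > 0 → root in [0.840000, 0.991000]
step 3: m = 0.915500, f(m) = -0.058921 < 0 → root in [0.840000, 0.915500]
Midpoint of [0.840000, 0.915500] = 0.877750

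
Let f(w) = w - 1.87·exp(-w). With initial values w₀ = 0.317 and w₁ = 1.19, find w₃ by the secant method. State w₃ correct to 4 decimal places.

0.8186

f(w_0) = -1.044979, f(w_1) = 0.621106
w_2 = 1.190000 - (0.621106)·(1.190000 - 0.317000)/(0.621106 - (-1.044979)) = 0.864551; f(w_2) = 0.076831
w_3 = 0.864551 - (0.076831)·(0.864551 - 1.190000)/(0.076831 - (0.621106)) = 0.818610; f(w_3) = -0.006143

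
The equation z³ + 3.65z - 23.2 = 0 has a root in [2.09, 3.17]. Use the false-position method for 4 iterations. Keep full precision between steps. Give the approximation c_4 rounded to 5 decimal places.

f(2.090000) = -6.442171, f(3.170000) = 20.225513
step 1: c = 2.350898, f(c) = -1.626465 < 0 → new bracket [2.350898, 3.170000]
step 2: c = 2.411865, f(c) = -0.366660 < 0 → new bracket [2.411865, 3.170000]
step 3: c = 2.425364, f(c) = -0.080489 < 0 → new bracket [2.425364, 3.170000]
step 4: c = 2.428315, f(c) = -0.017565 < 0 → new bracket [2.428315, 3.170000]

2.42832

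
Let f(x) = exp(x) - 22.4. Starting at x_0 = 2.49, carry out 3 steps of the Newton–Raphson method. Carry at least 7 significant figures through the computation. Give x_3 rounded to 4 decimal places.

3.1094

Newton update: x ← x − f(x)/f'(x).
f'(x) = exp(x)
x_0 = 2.490000: f = -10.338724, f' = 12.061276 → x_1 = 2.490000 - (-10.338724)/(12.061276) = 3.347183
x_1 = 3.347183: f = 6.022562, f' = 28.422562 → x_2 = 3.347183 - (6.022562)/(28.422562) = 3.135290
x_2 = 3.135290: f = 0.595293, f' = 22.995293 → x_3 = 3.135290 - (0.595293)/(22.995293) = 3.109402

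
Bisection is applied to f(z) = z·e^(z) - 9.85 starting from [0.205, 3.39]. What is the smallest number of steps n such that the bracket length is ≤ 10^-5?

Initial width b − a = 3.39 − 0.205 = 3.185000.
After n steps the width is (b−a)/2^n; need (b−a)/2^n ≤ 10^-5.
So n ≥ log₂(3.185000/10^-5) = log₂(318500.0000) ≈ 18.2809.
Hence n = 19.

19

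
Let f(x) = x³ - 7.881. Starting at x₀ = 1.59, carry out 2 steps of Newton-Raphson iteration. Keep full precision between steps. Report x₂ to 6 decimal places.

1.995605

Newton update: x ← x − f(x)/f'(x).
f'(x) = 3x²
x_0 = 1.590000: f = -3.861321, f' = 7.584300 → x_1 = 1.590000 - (-3.861321)/(7.584300) = 2.099120
x_1 = 2.099120: f = 1.368366, f' = 13.218918 → x_2 = 2.099120 - (1.368366)/(13.218918) = 1.995605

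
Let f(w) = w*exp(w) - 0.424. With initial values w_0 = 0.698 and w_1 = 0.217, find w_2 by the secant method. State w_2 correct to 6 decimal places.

0.282542

Secant update: w_(k+1) = w_k − f(w_k)·(w_k − w_(k-1))/(f(w_k) − f(w_(k-1))).
f(w_0) = 0.978791, f(w_1) = -0.154411
w_2 = 0.217000 - (-0.154411)·(0.217000 - 0.698000)/(-0.154411 - (0.978791)) = 0.282542; f(w_2) = -0.049209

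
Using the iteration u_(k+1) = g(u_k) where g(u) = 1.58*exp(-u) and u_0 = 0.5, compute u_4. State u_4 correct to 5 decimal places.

u_1 = g(0.500000) = 0.958318
u_2 = g(0.958318) = 0.605989
u_3 = g(0.605989) = 0.861945
u_4 = g(0.861945) = 0.667297

0.66730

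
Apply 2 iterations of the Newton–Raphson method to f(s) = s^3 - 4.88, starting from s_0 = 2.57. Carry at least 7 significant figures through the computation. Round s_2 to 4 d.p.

1.7300

Newton update: s ← s − f(s)/f'(s).
f'(s) = 3s^2
s_0 = 2.570000: f = 12.094593, f' = 19.814700 → s_1 = 2.570000 - (12.094593)/(19.814700) = 1.959615
s_1 = 1.959615: f = 2.645101, f' = 11.520274 → s_2 = 1.959615 - (2.645101)/(11.520274) = 1.730011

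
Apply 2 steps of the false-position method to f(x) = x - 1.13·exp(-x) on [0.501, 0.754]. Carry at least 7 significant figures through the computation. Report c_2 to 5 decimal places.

0.61254

f(0.501000) = -0.183695, f(0.754000) = 0.222357
step 1: c = 0.615455, f(c) = 0.004809 > 0 → new bracket [0.501000, 0.615455]
step 2: c = 0.612535, f(c) = 0.000103 > 0 → new bracket [0.501000, 0.612535]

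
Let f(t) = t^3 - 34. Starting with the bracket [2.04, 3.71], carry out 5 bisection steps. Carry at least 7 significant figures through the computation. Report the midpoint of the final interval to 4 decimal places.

3.2142

f(2.040000) = -25.510336, f(3.710000) = 17.064811 (opposite signs)
step 1: m = 2.875000, f(m) = -10.236328 < 0 → root in [2.875000, 3.710000]
step 2: m = 3.292500, f(m) = 1.692531 > 0 → root in [2.875000, 3.292500]
step 3: m = 3.083750, f(m) = -4.675036 < 0 → root in [3.083750, 3.292500]
step 4: m = 3.188125, f(m) = -1.595448 < 0 → root in [3.188125, 3.292500]
step 5: m = 3.240312, f(m) = 0.022066 > 0 → root in [3.188125, 3.240312]
Midpoint of [3.188125, 3.240312] = 3.214219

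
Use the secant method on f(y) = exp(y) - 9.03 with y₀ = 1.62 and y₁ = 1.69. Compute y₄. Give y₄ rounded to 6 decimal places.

Secant update: y_(k+1) = y_k − f(y_k)·(y_k − y_(k-1))/(f(y_k) − f(y_(k-1))).
f(y_0) = -3.976910, f(y_1) = -3.610519
y_2 = 1.690000 - (-3.610519)·(1.690000 - 1.620000)/(-3.610519 - (-3.976910)) = 2.379801; f(y_2) = 1.772750
y_3 = 2.379801 - (1.772750)·(2.379801 - 1.690000)/(1.772750 - (-3.610519)) = 2.152644; f(y_3) = -0.422411
y_4 = 2.152644 - (-0.422411)·(2.152644 - 2.379801)/(-0.422411 - (1.772750)) = 2.196356; f(y_4) = -0.037818

2.196356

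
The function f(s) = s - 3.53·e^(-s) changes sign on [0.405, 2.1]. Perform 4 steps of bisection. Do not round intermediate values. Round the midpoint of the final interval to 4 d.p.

1.0936

f(0.405000) = -1.949428, f(2.100000) = 1.667729 (opposite signs)
step 1: m = 1.252500, f(m) = 0.243663 > 0 → root in [0.405000, 1.252500]
step 2: m = 0.828750, f(m) = -0.712429 < 0 → root in [0.828750, 1.252500]
step 3: m = 1.040625, f(m) = -0.206290 < 0 → root in [1.040625, 1.252500]
step 4: m = 1.146562, f(m) = 0.024986 > 0 → root in [1.040625, 1.146562]
Midpoint of [1.040625, 1.146562] = 1.093594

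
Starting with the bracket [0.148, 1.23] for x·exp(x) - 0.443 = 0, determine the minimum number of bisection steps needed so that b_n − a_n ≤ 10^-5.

Initial width b − a = 1.23 − 0.148 = 1.082000.
After n steps the width is (b−a)/2^n; need (b−a)/2^n ≤ 10^-5.
So n ≥ log₂(1.082000/10^-5) = log₂(108200.0000) ≈ 16.7233.
Hence n = 17.

17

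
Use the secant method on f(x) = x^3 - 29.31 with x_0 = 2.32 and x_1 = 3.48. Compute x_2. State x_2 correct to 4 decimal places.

2.9780

Secant update: x_(k+1) = x_k − f(x_k)·(x_k − x_(k-1))/(f(x_k) − f(x_(k-1))).
f(x_0) = -16.822832, f(x_1) = 12.834192
x_2 = 3.480000 - (12.834192)·(3.480000 - 2.320000)/(12.834192 - (-16.822832)) = 2.978006; f(x_2) = -2.899508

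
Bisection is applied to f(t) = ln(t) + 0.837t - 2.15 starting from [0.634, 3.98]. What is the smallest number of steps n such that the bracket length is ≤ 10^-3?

Initial width b − a = 3.98 − 0.634 = 3.346000.
After n steps the width is (b−a)/2^n; need (b−a)/2^n ≤ 10^-3.
So n ≥ log₂(3.346000/10^-3) = log₂(3346.0000) ≈ 11.7082.
Hence n = 12.

12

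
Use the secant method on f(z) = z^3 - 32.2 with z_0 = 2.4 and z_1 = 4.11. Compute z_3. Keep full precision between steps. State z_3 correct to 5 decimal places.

3.12701

f(z_0) = -18.376000, f(z_1) = 37.226531
z_2 = 4.110000 - (37.226531)·(4.110000 - 2.400000)/(37.226531 - (-18.376000)) = 2.965135; f(z_2) = -6.130446
z_3 = 2.965135 - (-6.130446)·(2.965135 - 4.110000)/(-6.130446 - (37.226531)) = 3.127013; f(z_3) = -1.623404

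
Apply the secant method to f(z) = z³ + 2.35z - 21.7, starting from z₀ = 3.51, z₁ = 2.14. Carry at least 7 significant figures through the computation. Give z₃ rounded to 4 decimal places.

f(z_0) = 29.792051, f(z_1) = -6.870656
z_2 = 2.140000 - (-6.870656)·(2.140000 - 3.510000)/(-6.870656 - (29.792051)) = 2.396740; f(z_2) = -2.299909
z_3 = 2.396740 - (-2.299909)·(2.396740 - 2.140000)/(-2.299909 - (-6.870656)) = 2.525927; f(z_3) = 0.352121

2.5259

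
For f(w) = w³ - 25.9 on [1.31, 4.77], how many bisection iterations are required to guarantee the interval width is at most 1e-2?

Initial width b − a = 4.77 − 1.31 = 3.460000.
After n steps the width is (b−a)/2^n; need (b−a)/2^n ≤ 1e-2.
So n ≥ log₂(3.460000/1e-2) = log₂(346.0000) ≈ 8.4346.
Hence n = 9.

9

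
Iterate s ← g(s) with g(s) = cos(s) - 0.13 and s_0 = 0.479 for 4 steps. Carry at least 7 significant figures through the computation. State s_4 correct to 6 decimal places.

0.636605

s_1 = g(0.479000) = 0.757456
s_2 = g(0.757456) = 0.596586
s_3 = g(0.596586) = 0.697258
s_4 = g(0.697258) = 0.636605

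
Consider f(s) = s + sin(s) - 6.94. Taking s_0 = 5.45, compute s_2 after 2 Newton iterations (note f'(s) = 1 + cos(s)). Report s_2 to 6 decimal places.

6.611355

s_0 = 5.450000: f = -2.230077, f' = 1.672522 → s_1 = 5.450000 - (-2.230077)/(1.672522) = 6.783362
s_1 = 6.783362: f = 0.322943, f' = 1.877498 → s_2 = 6.783362 - (0.322943)/(1.877498) = 6.611355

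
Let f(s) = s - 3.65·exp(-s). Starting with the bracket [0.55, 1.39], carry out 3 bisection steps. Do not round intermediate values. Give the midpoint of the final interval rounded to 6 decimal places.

1.127500

f(0.550000) = -1.555867, f(1.390000) = 0.480875 (opposite signs)
step 1: m = 0.970000, f(m) = -0.413653 < 0 → root in [0.970000, 1.390000]
step 2: m = 1.180000, f(m) = 0.058433 > 0 → root in [0.970000, 1.180000]
step 3: m = 1.075000, f(m) = -0.170737 < 0 → root in [1.075000, 1.180000]
Midpoint of [1.075000, 1.180000] = 1.127500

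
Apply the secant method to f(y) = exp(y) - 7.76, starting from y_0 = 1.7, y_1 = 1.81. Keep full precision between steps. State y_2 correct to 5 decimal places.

f(y_0) = -2.286053, f(y_1) = -1.649553
y_2 = 1.810000 - (-1.649553)·(1.810000 - 1.700000)/(-1.649553 - (-2.286053)) = 2.095076; f(y_2) = 0.366057

2.09508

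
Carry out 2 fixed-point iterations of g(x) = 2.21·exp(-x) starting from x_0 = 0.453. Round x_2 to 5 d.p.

x_1 = g(0.453000) = 1.404937
x_2 = g(1.404937) = 0.542295

0.54230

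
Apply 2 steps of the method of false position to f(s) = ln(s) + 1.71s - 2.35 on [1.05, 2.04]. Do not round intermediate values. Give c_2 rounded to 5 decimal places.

f(1.050000) = -0.505710, f(2.040000) = 1.851350
step 1: c = 1.262406, f(c) = 0.041733 > 0 → new bracket [1.050000, 1.262406]
step 2: c = 1.246213, f(c) = 0.001135 > 0 → new bracket [1.050000, 1.246213]

1.24621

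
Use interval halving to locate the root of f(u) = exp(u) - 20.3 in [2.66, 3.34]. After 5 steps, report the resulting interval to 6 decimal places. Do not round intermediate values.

f(2.660000) = -6.003711, f(3.340000) = 7.919127 (opposite signs)
step 1: m = 3.000000, f(m) = -0.214463 < 0 → root in [3.000000, 3.340000]
step 2: m = 3.170000, f(m) = 3.507484 > 0 → root in [3.000000, 3.170000]
step 3: m = 3.085000, f(m) = 1.567467 > 0 → root in [3.000000, 3.085000]
step 4: m = 3.042500, f(m) = 0.657572 > 0 → root in [3.000000, 3.042500]
step 5: m = 3.021250, f(m) = 0.216922 > 0 → root in [3.000000, 3.021250]

[3.000000, 3.021250]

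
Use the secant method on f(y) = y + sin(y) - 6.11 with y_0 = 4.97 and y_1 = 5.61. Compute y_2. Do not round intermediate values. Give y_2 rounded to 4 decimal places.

6.3411

Secant update: y_(k+1) = y_k − f(y_k)·(y_k − y_(k-1))/(f(y_k) − f(y_(k-1))).
f(y_0) = -2.107001, f(y_1) = -1.123480
y_2 = 5.610000 - (-1.123480)·(5.610000 - 4.970000)/(-1.123480 - (-2.107001)) = 6.341074; f(y_2) = 0.288930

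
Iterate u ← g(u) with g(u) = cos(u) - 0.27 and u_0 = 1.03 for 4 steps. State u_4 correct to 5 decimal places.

u_1 = g(1.030000) = 0.244819
u_2 = g(0.244819) = 0.700181
u_3 = g(0.700181) = 0.494725
u_4 = g(0.494725) = 0.610099

0.61010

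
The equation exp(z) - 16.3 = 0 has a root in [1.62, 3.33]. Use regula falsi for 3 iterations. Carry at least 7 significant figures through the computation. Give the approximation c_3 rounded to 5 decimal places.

f(1.620000) = -11.246910, f(3.330000) = 11.638342
step 1: c = 2.460376, f(c) = -4.590787 < 0 → new bracket [2.460376, 3.330000]
step 2: c = 2.706369, f(c) = -1.325191 < 0 → new bracket [2.706369, 3.330000]
step 3: c = 2.770120, f(c) = -0.339455 < 0 → new bracket [2.770120, 3.330000]

2.77012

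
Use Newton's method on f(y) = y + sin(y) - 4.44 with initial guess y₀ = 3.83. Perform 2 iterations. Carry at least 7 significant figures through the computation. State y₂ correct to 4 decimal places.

-612.6008

f'(y) = 1 + cos(y)
y_0 = 3.830000: f = -1.245308, f' = 0.227741 → y_1 = 3.830000 - (-1.245308)/(0.227741) = 9.298085
y_1 = 9.298085: f = 4.984439, f' = 0.008015 → y_2 = 9.298085 - (4.984439)/(0.008015) = -612.600808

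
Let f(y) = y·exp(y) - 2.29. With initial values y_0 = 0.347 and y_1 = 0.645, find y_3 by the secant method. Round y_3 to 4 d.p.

0.8829

f(y_0) = -1.799059, f(y_1) = -1.060638
y_2 = 0.645000 - (-1.060638)·(0.645000 - 0.347000)/(-1.060638 - (-1.799059)) = 1.073036; f(y_2) = 0.847817
y_3 = 1.073036 - (0.847817)·(1.073036 - 0.645000)/(0.847817 - (-1.060638)) = 0.882884; f(y_3) = -0.155308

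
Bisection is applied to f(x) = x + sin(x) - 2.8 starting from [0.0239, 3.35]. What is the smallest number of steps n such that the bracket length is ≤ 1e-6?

22

Initial width b − a = 3.35 − 0.0239 = 3.326100.
After n steps the width is (b−a)/2^n; need (b−a)/2^n ≤ 1e-6.
So n ≥ log₂(3.326100/1e-6) = log₂(3326100.0000) ≈ 21.6654.
Hence n = 22.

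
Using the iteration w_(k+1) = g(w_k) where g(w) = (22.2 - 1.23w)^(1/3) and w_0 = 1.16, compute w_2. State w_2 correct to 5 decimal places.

2.65989

w_1 = g(1.160000) = 2.748956
w_2 = g(2.748956) = 2.659891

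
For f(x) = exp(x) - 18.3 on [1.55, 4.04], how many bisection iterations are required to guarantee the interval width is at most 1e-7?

25

Initial width b − a = 4.04 − 1.55 = 2.490000.
After n steps the width is (b−a)/2^n; need (b−a)/2^n ≤ 1e-7.
So n ≥ log₂(2.490000/1e-7) = log₂(24900000.0000) ≈ 24.5696.
Hence n = 25.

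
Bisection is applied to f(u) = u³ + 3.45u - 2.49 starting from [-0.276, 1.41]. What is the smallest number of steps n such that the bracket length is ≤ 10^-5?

18

Initial width b − a = 1.41 − -0.276 = 1.686000.
After n steps the width is (b−a)/2^n; need (b−a)/2^n ≤ 10^-5.
So n ≥ log₂(1.686000/10^-5) = log₂(168600.0000) ≈ 17.3632.
Hence n = 18.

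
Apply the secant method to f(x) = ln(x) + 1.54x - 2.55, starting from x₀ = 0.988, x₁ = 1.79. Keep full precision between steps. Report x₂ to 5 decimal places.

f(x_0) = -1.040553, f(x_1) = 0.788816
x_2 = 1.790000 - (0.788816)·(1.790000 - 0.988000)/(0.788816 - (-1.040553)) = 1.444181; f(x_2) = 0.041581

1.44418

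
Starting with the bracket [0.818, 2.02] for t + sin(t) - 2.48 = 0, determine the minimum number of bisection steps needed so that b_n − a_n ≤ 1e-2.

Initial width b − a = 2.02 − 0.818 = 1.202000.
After n steps the width is (b−a)/2^n; need (b−a)/2^n ≤ 1e-2.
So n ≥ log₂(1.202000/1e-2) = log₂(120.2000) ≈ 6.9093.
Hence n = 7.

7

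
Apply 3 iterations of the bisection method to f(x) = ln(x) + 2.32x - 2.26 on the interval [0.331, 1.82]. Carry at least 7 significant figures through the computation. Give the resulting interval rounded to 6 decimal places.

[0.889375, 1.075500]

f(0.331000) = -2.597717, f(1.820000) = 2.561237 (opposite signs)
step 1: m = 1.075500, f(m) = 0.307946 > 0 → root in [0.331000, 1.075500]
step 2: m = 0.703250, f(m) = -0.980503 < 0 → root in [0.703250, 1.075500]
step 3: m = 0.889375, f(m) = -0.313886 < 0 → root in [0.889375, 1.075500]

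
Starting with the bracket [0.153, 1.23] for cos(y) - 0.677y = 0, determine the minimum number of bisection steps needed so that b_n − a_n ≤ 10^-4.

14

Initial width b − a = 1.23 − 0.153 = 1.077000.
After n steps the width is (b−a)/2^n; need (b−a)/2^n ≤ 10^-4.
So n ≥ log₂(1.077000/10^-4) = log₂(10770.0000) ≈ 13.3947.
Hence n = 14.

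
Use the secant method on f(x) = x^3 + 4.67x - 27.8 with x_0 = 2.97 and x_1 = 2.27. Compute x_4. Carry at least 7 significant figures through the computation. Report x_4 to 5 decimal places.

Secant update: x_(k+1) = x_k − f(x_k)·(x_k − x_(k-1))/(f(x_k) − f(x_(k-1))).
f(x_0) = 12.267973, f(x_1) = -5.502017
x_2 = 2.270000 - (-5.502017)·(2.270000 - 2.970000)/(-5.502017 - (12.267973)) = 2.486737; f(x_2) = -0.809306
x_3 = 2.486737 - (-0.809306)·(2.486737 - 2.270000)/(-0.809306 - (-5.502017)) = 2.524115; f(x_3) = 0.069157
x_4 = 2.524115 - (0.069157)·(2.524115 - 2.486737)/(0.069157 - (-0.809306)) = 2.521173; f(x_4) = -0.000763

2.52117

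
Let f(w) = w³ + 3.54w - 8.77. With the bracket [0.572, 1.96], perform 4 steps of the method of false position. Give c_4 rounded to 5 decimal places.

False-position update: c = (a·f(b) − b·f(a))/(f(b) − f(a)); replace the endpoint whose sign matches f(c).
f(0.572000) = -6.557971, f(1.960000) = 5.697936
step 1: c = 1.314700, f(c) = -1.843586 < 0 → new bracket [1.314700, 1.960000]
step 2: c = 1.472449, f(c) = -0.365106 < 0 → new bracket [1.472449, 1.960000]
step 3: c = 1.501808, f(c) = -0.066377 < 0 → new bracket [1.501808, 1.960000]
step 4: c = 1.507085, f(c) = -0.011874 < 0 → new bracket [1.507085, 1.960000]

1.50708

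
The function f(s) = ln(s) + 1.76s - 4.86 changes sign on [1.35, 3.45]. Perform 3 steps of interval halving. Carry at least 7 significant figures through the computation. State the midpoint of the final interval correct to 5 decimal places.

f(1.350000) = -2.183895, f(3.450000) = 2.450374 (opposite signs)
step 1: m = 2.400000, f(m) = 0.239469 > 0 → root in [1.350000, 2.400000]
step 2: m = 1.875000, f(m) = -0.931391 < 0 → root in [1.875000, 2.400000]
step 3: m = 2.137500, f(m) = -0.338363 < 0 → root in [2.137500, 2.400000]
Midpoint of [2.137500, 2.400000] = 2.268750

2.26875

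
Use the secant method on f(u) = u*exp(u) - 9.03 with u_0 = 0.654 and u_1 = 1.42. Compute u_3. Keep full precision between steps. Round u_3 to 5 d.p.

1.63460

f(u_0) = -7.772215, f(u_1) = -3.155289
u_2 = 1.420000 - (-3.155289)·(1.420000 - 0.654000)/(-3.155289 - (-7.772215)) = 1.943498; f(u_2) = 4.541708
u_3 = 1.943498 - (4.541708)·(1.943498 - 1.420000)/(4.541708 - (-3.155289)) = 1.634602; f(u_3) = -0.648721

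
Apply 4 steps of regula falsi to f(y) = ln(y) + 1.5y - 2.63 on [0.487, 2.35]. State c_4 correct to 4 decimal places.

1.4888

f(0.487000) = -2.618991, f(2.350000) = 1.749415
step 1: c = 1.603925, f(c) = 0.248340 > 0 → new bracket [0.487000, 1.603925]
step 2: c = 1.507187, f(c) = 0.041026 > 0 → new bracket [0.487000, 1.507187]
step 3: c = 1.491453, f(c) = 0.006930 > 0 → new bracket [0.487000, 1.491453]
step 4: c = 1.488802, f(c) = 0.001175 > 0 → new bracket [0.487000, 1.488802]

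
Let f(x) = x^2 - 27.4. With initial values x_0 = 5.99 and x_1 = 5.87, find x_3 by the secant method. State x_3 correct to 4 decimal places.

5.2368

f(x_0) = 8.480100, f(x_1) = 7.056900
x_2 = 5.870000 - (7.056900)·(5.870000 - 5.990000)/(7.056900 - (8.480100)) = 5.274983; f(x_2) = 0.425447
x_3 = 5.274983 - (0.425447)·(5.274983 - 5.870000)/(0.425447 - (7.056900)) = 5.236809; f(x_3) = 0.024171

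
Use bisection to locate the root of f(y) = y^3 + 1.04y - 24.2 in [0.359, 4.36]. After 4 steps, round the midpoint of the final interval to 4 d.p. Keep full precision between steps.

2.7346

f(0.359000) = -23.780372, f(4.360000) = 63.216256 (opposite signs)
step 1: m = 2.359500, f(m) = -8.610217 < 0 → root in [2.359500, 4.360000]
step 2: m = 3.359750, f(m) = 17.218729 > 0 → root in [2.359500, 3.359750]
step 3: m = 2.859625, f(m) = 2.158465 > 0 → root in [2.359500, 2.859625]
step 4: m = 2.609563, f(m) = -3.715413 < 0 → root in [2.609563, 2.859625]
Midpoint of [2.609563, 2.859625] = 2.734594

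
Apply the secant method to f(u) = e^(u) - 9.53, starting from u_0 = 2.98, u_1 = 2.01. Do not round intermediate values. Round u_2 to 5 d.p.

Secant update: u_(k+1) = u_k − f(u_k)·(u_k − u_(k-1))/(f(u_k) − f(u_(k-1))).
f(u_0) = 10.157817, f(u_1) = -2.066683
u_2 = 2.010000 - (-2.066683)·(2.010000 - 2.980000)/(-2.066683 - (10.157817)) = 2.173989; f(u_2) = -0.736710

2.17399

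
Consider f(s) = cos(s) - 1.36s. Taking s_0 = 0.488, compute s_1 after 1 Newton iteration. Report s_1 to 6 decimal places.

0.608071

f'(s) = -sin(s) - 1.36
s_0 = 0.488000: f = 0.219592, f' = -1.828860 → s_1 = 0.488000 - (0.219592)/(-1.828860) = 0.608071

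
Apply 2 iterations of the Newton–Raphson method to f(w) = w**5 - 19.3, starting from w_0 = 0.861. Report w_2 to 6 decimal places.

f'(w) = 5w**4
w_0 = 0.861000: f = -18.826832, f' = 2.747784 → w_1 = 0.861000 - (-18.826832)/(2.747784) = 7.712641
w_1 = 7.712641: f = 27271.464821, f' = 17692.229726 → w_2 = 7.712641 - (27271.464821)/(17692.229726) = 6.171204

6.171204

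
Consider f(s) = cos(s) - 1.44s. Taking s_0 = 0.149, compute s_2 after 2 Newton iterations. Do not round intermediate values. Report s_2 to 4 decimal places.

0.5813

f'(s) = -sin(s) - 1.44
s_0 = 0.149000: f = 0.774360, f' = -1.588449 → s_1 = 0.149000 - (0.774360)/(-1.588449) = 0.636494
s_1 = 0.636494: f = -0.112367, f' = -2.034380 → s_2 = 0.636494 - (-0.112367)/(-2.034380) = 0.581260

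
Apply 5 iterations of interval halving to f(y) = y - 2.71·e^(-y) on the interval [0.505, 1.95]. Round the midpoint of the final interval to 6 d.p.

0.979141

f(0.505000) = -1.130500, f(1.950000) = 1.564437 (opposite signs)
step 1: m = 1.227500, f(m) = 0.433404 > 0 → root in [0.505000, 1.227500]
step 2: m = 0.866250, f(m) = -0.273374 < 0 → root in [0.866250, 1.227500]
step 3: m = 1.046875, f(m) = 0.095576 > 0 → root in [0.866250, 1.046875]
step 4: m = 0.956562, f(m) = -0.084650 < 0 → root in [0.956562, 1.046875]
step 5: m = 1.001719, f(m) = 0.006478 > 0 → root in [0.956562, 1.001719]
Midpoint of [0.956562, 1.001719] = 0.979141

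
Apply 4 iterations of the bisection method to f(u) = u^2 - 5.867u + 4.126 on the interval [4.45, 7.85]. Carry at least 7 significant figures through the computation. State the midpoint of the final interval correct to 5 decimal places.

4.98125

f(4.450000) = -2.179650, f(7.850000) = 19.692550 (opposite signs)
step 1: m = 6.150000, f(m) = 5.866450 > 0 → root in [4.450000, 6.150000]
step 2: m = 5.300000, f(m) = 1.120900 > 0 → root in [4.450000, 5.300000]
step 3: m = 4.875000, f(m) = -0.710000 < 0 → root in [4.875000, 5.300000]
step 4: m = 5.087500, f(m) = 0.160294 > 0 → root in [4.875000, 5.087500]
Midpoint of [4.875000, 5.087500] = 4.981250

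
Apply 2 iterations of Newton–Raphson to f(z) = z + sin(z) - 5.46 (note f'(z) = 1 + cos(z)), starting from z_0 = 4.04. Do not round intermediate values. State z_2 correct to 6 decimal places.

-29.286520

z_0 = 4.040000: f = -2.202336, f' = 0.377143 → z_1 = 4.040000 - (-2.202336)/(0.377143) = 9.879521
z_1 = 9.879521: f = 3.980290, f' = 0.101626 → z_2 = 9.879521 - (3.980290)/(0.101626) = -29.286520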